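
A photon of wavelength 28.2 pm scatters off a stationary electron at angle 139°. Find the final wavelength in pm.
32.4575 pm

Using the Compton scattering formula:
λ' = λ + Δλ = λ + λ_C(1 - cos θ)

Given:
- Initial wavelength λ = 28.2 pm
- Scattering angle θ = 139°
- Compton wavelength λ_C ≈ 2.4263 pm

Calculate the shift:
Δλ = 2.4263 × (1 - cos(139°))
Δλ = 2.4263 × 1.7547
Δλ = 4.2575 pm

Final wavelength:
λ' = 28.2 + 4.2575 = 32.4575 pm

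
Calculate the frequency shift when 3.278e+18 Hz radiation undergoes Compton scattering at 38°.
1.833e+16 Hz (decrease)

Convert frequency to wavelength (c = 299792458 m/s):
λ₀ = c/f₀ = 299792458/3.278e+18 = 9.1455905e-11 m = 91.4559 pm

Calculate Compton shift:
Δλ = λ_C(1 - cos(38°)) = 0.5144 pm

Final wavelength:
λ' = λ₀ + Δλ = 91.4559 + 0.5144 = 91.9703 pm

Final frequency:
f' = c/λ' = 299792458/9.1970257e-11 = 3.2596675e+18 Hz

Frequency shift (decrease):
Δf = f₀ - f' = 3.278e+18 - 3.2596675e+18 = 1.833e+16 Hz

(Intermediate values are shown rounded; full precision is carried through to the final answer.)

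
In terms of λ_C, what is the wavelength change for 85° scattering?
0.9128 λ_C

The Compton shift formula is:
Δλ = λ_C(1 - cos θ)

Dividing both sides by λ_C:
Δλ/λ_C = 1 - cos θ

For θ = 85°:
Δλ/λ_C = 1 - cos(85°)
Δλ/λ_C = 1 - 0.0872
Δλ/λ_C = 0.9128

This means the shift is 0.9128 × λ_C = 2.2148 pm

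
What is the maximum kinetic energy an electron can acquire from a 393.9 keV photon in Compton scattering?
238.9241 keV

Maximum energy transfer occurs at θ = 180° (backscattering).

Initial photon: E₀ = 393.9 keV → λ₀ = 3.1476 pm

Maximum Compton shift (at 180°):
Δλ_max = 2λ_C = 2 × 2.4263 = 4.8526 pm

Final wavelength:
λ' = 3.1476 + 4.8526 = 8.0002 pm

Minimum photon energy (maximum energy to electron):
E'_min = hc/λ' = 154.9759 keV

Maximum electron kinetic energy:
K_max = E₀ - E'_min = 393.9000 - 154.9759 = 238.9241 keV

(Intermediate values are shown rounded; full precision is carried through to the final answer.)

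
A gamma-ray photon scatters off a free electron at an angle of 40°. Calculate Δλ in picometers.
0.5676 pm

Using the Compton scattering formula:
Δλ = λ_C(1 - cos θ)

where λ_C = h/(m_e·c) ≈ 2.4263 pm is the Compton wavelength of an electron.

For θ = 40°:
cos(40°) = 0.7660
1 - cos(40°) = 0.2340

Δλ = 2.4263 × 0.2340
Δλ = 0.5676 pm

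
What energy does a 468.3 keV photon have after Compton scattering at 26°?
428.5521 keV

First convert energy to wavelength:
λ = hc/E, with hc ≈ 1239.842 keV·pm (i.e. 1239.842 eV·nm)

For E = 468.3 keV = 468300 eV:
λ = 1239.842 keV·pm / 468.3 keV
λ = 2.6475 pm

Calculate the Compton shift:
Δλ = λ_C(1 - cos(26°)) = 2.4263 × 0.1012
Δλ = 0.2456 pm

Final wavelength:
λ' = 2.6475 + 0.2456 = 2.8931 pm

Final energy:
E' = hc/λ' = 1239.842 / 2.8931 = 428.5521 keV

(Intermediate values are shown rounded; full precision is carried through to the final answer.)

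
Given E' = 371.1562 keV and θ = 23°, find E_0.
393.9000 keV

Convert final energy to wavelength (hc ≈ 1239.842 keV·pm):
λ' = hc/E' = 1239.842 / 371.1562 = 3.3405 pm

Calculate the Compton shift:
Δλ = λ_C(1 - cos(23°))
Δλ = 2.4263 × (1 - cos(23°))
Δλ = 0.1929 pm

Initial wavelength:
λ = λ' - Δλ = 3.3405 - 0.1929 = 3.1476 pm

Initial energy:
E = hc/λ = 1239.842 / 3.1476 = 393.9000 keV

(Intermediate values are shown rounded; full precision is carried through to the final answer.)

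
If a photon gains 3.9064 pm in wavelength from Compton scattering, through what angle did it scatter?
127.59°

From the Compton formula Δλ = λ_C(1 - cos θ), we can solve for θ:

cos θ = 1 - Δλ/λ_C

Given:
- Δλ = 3.9064 pm
- λ_C = h/(m_e·c) ≈ 2.42631024 pm

cos θ = 1 - 3.9064/2.42631024
cos θ = 1 - 1.610017
cos θ = -0.610017

θ = arccos(-0.610017)
θ = 127.59°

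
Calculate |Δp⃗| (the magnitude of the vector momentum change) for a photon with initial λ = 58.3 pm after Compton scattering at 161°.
2.1580e-23 kg·m/s

Photon momentum magnitude is p = h/λ.

Initial momentum:
p₀ = h/λ = 6.6261e-34/5.8300e-11 = 1.1365e-23 kg·m/s

After scattering:
λ' = λ + Δλ = 58.3 + 4.7204 = 63.0204 pm
p' = h/λ' = 6.6261e-34/6.3020e-11 = 1.0514e-23 kg·m/s

Momentum is a vector; the scattered photon's direction makes angle θ = 161° with the incident direction. The magnitude of the vector change Δp⃗ = p⃗₀ − p⃗' is found from the law of cosines:
|Δp⃗|² = p₀² + p'² − 2p₀p'cos θ
|Δp⃗|² = (1.1365e-23)² + (1.0514e-23)² − 2·1.1365e-23·1.0514e-23·cos(161°)
|Δp⃗| = 2.1580e-23 kg·m/s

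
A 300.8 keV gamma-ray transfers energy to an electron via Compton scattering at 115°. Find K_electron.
137.0927 keV

By energy conservation: K_e = E_initial - E_final

First find the scattered photon energy:
Initial wavelength: λ = hc/E = 4.1218 pm
Compton shift: Δλ = λ_C(1 - cos(115°)) = 3.4517 pm
Final wavelength: λ' = 4.1218 + 3.4517 = 7.5735 pm
Final photon energy: E' = hc/λ' = 163.7073 keV

Electron kinetic energy:
K_e = E - E' = 300.8000 - 163.7073 = 137.0927 keV

(Intermediate values are shown rounded; full precision is carried through to the final answer.)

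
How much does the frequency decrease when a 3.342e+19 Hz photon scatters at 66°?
4.621e+18 Hz (decrease)

Convert frequency to wavelength (c = 299792458 m/s):
λ₀ = c/f₀ = 299792458/3.342e+19 = 8.9704506e-12 m = 8.9705 pm

Calculate Compton shift:
Δλ = λ_C(1 - cos(66°)) = 1.4394 pm

Final wavelength:
λ' = λ₀ + Δλ = 8.9705 + 1.4394 = 10.4099 pm

Final frequency:
f' = c/λ' = 299792458/1.0409892e-11 = 2.8798807e+19 Hz

Frequency shift (decrease):
Δf = f₀ - f' = 3.342e+19 - 2.8798807e+19 = 4.621e+18 Hz

(Intermediate values are shown rounded; full precision is carried through to the final answer.)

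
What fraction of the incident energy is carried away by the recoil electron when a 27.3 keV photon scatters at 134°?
0.0830 (or 8.30%)

Calculate initial and final photon energies:

Initial: E₀ = 27.3 keV → λ₀ = 45.4155 pm
Compton shift: Δλ = 4.1118 pm
Final wavelength: λ' = 49.5272 pm
Final energy: E' = 25.0335 keV

Fractional energy loss:
(E₀ - E')/E₀ = (27.3000 - 25.0335)/27.3000
= 2.2665/27.3000
= 0.0830
= 8.30%

(Intermediate values are shown rounded; full precision is carried through to the final answer.)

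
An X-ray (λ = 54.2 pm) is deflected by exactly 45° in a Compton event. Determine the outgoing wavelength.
54.9106 pm

Using the Compton formula: λ' = λ + λ_C(1 − cos θ)

For θ = 45°, cos θ = √2/2 (exact) ≈ 0.7071, so:
1 − cos 45° = 1 − (√2/2) ≈ 0.2929

Δλ = λ_C × 0.2929 = 2.4263 × 0.2929 = 0.7106 pm

λ' = 54.2 + 0.7106 = 54.9106 pm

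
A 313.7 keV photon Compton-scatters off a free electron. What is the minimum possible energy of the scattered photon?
140.8121 keV (at θ = 180°)

The scattered photon has minimum energy when its wavelength is maximum, i.e., when the Compton shift Δλ = λ_C(1 − cos θ) is maximum. This occurs at θ = 180° (backscattering), giving Δλ_max = 2λ_C = 4.8526 pm.

Initial wavelength: λ₀ = hc/E₀ = 3.9523 pm
Maximum final wavelength: λ'_max = λ₀ + 2λ_C = 3.9523 + 4.8526 = 8.8049 pm
Minimum final energy: E'_min = hc/λ'_max = 140.8121 keV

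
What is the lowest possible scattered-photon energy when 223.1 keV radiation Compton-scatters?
119.1015 keV (at θ = 180°)

The scattered photon has minimum energy when its wavelength is maximum, i.e., when the Compton shift Δλ = λ_C(1 − cos θ) is maximum. This occurs at θ = 180° (backscattering), giving Δλ_max = 2λ_C = 4.8526 pm.

Initial wavelength: λ₀ = hc/E₀ = 5.5573 pm
Maximum final wavelength: λ'_max = λ₀ + 2λ_C = 5.5573 + 4.8526 = 10.4100 pm
Minimum final energy: E'_min = hc/λ'_max = 119.1015 keV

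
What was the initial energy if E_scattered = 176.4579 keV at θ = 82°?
251.0999 keV

Convert final energy to wavelength (hc ≈ 1239.842 keV·pm):
λ' = hc/E' = 1239.842 / 176.4579 = 7.0263 pm

Calculate the Compton shift:
Δλ = λ_C(1 - cos(82°))
Δλ = 2.4263 × (1 - cos(82°))
Δλ = 2.0886 pm

Initial wavelength:
λ = λ' - Δλ = 7.0263 - 2.0886 = 4.9376 pm

Initial energy:
E = hc/λ = 1239.842 / 4.9376 = 251.0999 keV

(Intermediate values are shown rounded; full precision is carried through to the final answer.)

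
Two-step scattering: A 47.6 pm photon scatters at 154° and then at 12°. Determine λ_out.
52.2601 pm

Apply Compton shift twice:

First scattering at θ₁ = 154°:
Δλ₁ = λ_C(1 - cos(154°))
Δλ₁ = 2.4263 × 1.8988
Δλ₁ = 4.6071 pm

After first scattering:
λ₁ = 47.6 + 4.6071 = 52.2071 pm

Second scattering at θ₂ = 12°:
Δλ₂ = λ_C(1 - cos(12°))
Δλ₂ = 2.4263 × 0.0219
Δλ₂ = 0.0530 pm

Final wavelength:
λ₂ = 52.2071 + 0.0530 = 52.2601 pm

Total shift: Δλ_total = 4.6071 + 0.0530 = 4.6601 pm

(Intermediate values are shown rounded; full precision is carried through to the final answer.)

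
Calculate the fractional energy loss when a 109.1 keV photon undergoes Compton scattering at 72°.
0.1286 (or 12.86%)

Calculate initial and final photon energies:

Initial: E₀ = 109.1 keV → λ₀ = 11.3643 pm
Compton shift: Δλ = 1.6765 pm
Final wavelength: λ' = 13.0408 pm
Final energy: E' = 95.0740 keV

Fractional energy loss:
(E₀ - E')/E₀ = (109.1000 - 95.0740)/109.1000
= 14.0260/109.1000
= 0.1286
= 12.86%

(Intermediate values are shown rounded; full precision is carried through to the final answer.)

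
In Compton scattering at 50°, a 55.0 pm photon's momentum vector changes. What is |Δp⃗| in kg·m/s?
1.0105e-23 kg·m/s

Photon momentum magnitude is p = h/λ.

Initial momentum:
p₀ = h/λ = 6.6261e-34/5.5000e-11 = 1.2047e-23 kg·m/s

After scattering:
λ' = λ + Δλ = 55.0 + 0.8667 = 55.8667 pm
p' = h/λ' = 6.6261e-34/5.5867e-11 = 1.1860e-23 kg·m/s

Momentum is a vector; the scattered photon's direction makes angle θ = 50° with the incident direction. The magnitude of the vector change Δp⃗ = p⃗₀ − p⃗' is found from the law of cosines:
|Δp⃗|² = p₀² + p'² − 2p₀p'cos θ
|Δp⃗|² = (1.2047e-23)² + (1.1860e-23)² − 2·1.2047e-23·1.1860e-23·cos(50°)
|Δp⃗| = 1.0105e-23 kg·m/s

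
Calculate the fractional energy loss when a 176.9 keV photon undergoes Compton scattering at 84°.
0.2366 (or 23.66%)

Calculate initial and final photon energies:

Initial: E₀ = 176.9 keV → λ₀ = 7.0087 pm
Compton shift: Δλ = 2.1727 pm
Final wavelength: λ' = 9.1814 pm
Final energy: E' = 135.0383 keV

Fractional energy loss:
(E₀ - E')/E₀ = (176.9000 - 135.0383)/176.9000
= 41.8617/176.9000
= 0.2366
= 23.66%

(Intermediate values are shown rounded; full precision is carried through to the final answer.)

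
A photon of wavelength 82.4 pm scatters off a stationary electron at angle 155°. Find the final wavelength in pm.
87.0253 pm

Using the Compton scattering formula:
λ' = λ + Δλ = λ + λ_C(1 - cos θ)

Given:
- Initial wavelength λ = 82.4 pm
- Scattering angle θ = 155°
- Compton wavelength λ_C ≈ 2.4263 pm

Calculate the shift:
Δλ = 2.4263 × (1 - cos(155°))
Δλ = 2.4263 × 1.9063
Δλ = 4.6253 pm

Final wavelength:
λ' = 82.4 + 4.6253 = 87.0253 pm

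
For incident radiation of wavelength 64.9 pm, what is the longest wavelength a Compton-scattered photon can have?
69.7526 pm (at θ = 180°)

The Compton shift is Δλ = λ_C(1 − cos θ).

Since cos θ ranges from −1 to 1, the factor (1 − cos θ) ranges from 0 to 2; the maximum shift occurs at θ = 180° (backscattering):
Δλ_max = 2λ_C = 2 × 2.4263 pm = 4.8526 pm

Maximum scattered wavelength:
λ'_max = λ₀ + Δλ_max = 64.9 + 4.8526 = 69.7526 pm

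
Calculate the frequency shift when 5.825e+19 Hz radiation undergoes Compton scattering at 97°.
2.015e+19 Hz (decrease)

Convert frequency to wavelength (c = 299792458 m/s):
λ₀ = c/f₀ = 299792458/5.825e+19 = 5.1466516e-12 m = 5.1467 pm

Calculate Compton shift:
Δλ = λ_C(1 - cos(97°)) = 2.7220 pm

Final wavelength:
λ' = λ₀ + Δλ = 5.1467 + 2.7220 = 7.8687 pm

Final frequency:
f' = c/λ' = 299792458/7.8686547e-12 = 3.8099582e+19 Hz

Frequency shift (decrease):
Δf = f₀ - f' = 5.825e+19 - 3.8099582e+19 = 2.015e+19 Hz

(Intermediate values are shown rounded; full precision is carried through to the final answer.)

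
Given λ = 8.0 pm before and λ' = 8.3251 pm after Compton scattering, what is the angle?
30.00°

First find the wavelength shift:
Δλ = λ' - λ = 8.3251 - 8.0 = 0.3251 pm

Using Δλ = λ_C(1 - cos θ), with λ_C = h/(m_e·c) ≈ 2.42631024 pm:
cos θ = 1 - Δλ/λ_C
cos θ = 1 - 0.3251/2.42631024
cos θ = 0.866011

θ = arccos(0.866011)
θ = 30.00°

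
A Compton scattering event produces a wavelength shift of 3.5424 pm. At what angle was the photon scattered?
117.39°

From the Compton formula Δλ = λ_C(1 - cos θ), we can solve for θ:

cos θ = 1 - Δλ/λ_C

Given:
- Δλ = 3.5424 pm
- λ_C = h/(m_e·c) ≈ 2.42631024 pm

cos θ = 1 - 3.5424/2.42631024
cos θ = 1 - 1.459995
cos θ = -0.459995

θ = arccos(-0.459995)
θ = 117.39°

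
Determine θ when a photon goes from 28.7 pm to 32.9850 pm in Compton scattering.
140.00°

First find the wavelength shift:
Δλ = λ' - λ = 32.9850 - 28.7 = 4.2850 pm

Using Δλ = λ_C(1 - cos θ), with λ_C = h/(m_e·c) ≈ 2.42631024 pm:
cos θ = 1 - Δλ/λ_C
cos θ = 1 - 4.2850/2.42631024
cos θ = -0.766056

θ = arccos(-0.766056)
θ = 140.00°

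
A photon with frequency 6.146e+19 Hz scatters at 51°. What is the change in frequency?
9.568e+18 Hz (decrease)

Convert frequency to wavelength (c = 299792458 m/s):
λ₀ = c/f₀ = 299792458/6.146e+19 = 4.8778467e-12 m = 4.8778 pm

Calculate Compton shift:
Δλ = λ_C(1 - cos(51°)) = 0.8994 pm

Final wavelength:
λ' = λ₀ + Δλ = 4.8778 + 0.8994 = 5.7772 pm

Final frequency:
f' = c/λ' = 299792458/5.7772304e-12 = 5.1892072e+19 Hz

Frequency shift (decrease):
Δf = f₀ - f' = 6.146e+19 - 5.1892072e+19 = 9.568e+18 Hz

(Intermediate values are shown rounded; full precision is carried through to the final answer.)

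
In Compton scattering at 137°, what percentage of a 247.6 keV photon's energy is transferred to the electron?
0.4562 (or 45.62%)

Calculate initial and final photon energies:

Initial: E₀ = 247.6 keV → λ₀ = 5.0074 pm
Compton shift: Δλ = 4.2008 pm
Final wavelength: λ' = 9.2082 pm
Final energy: E' = 134.6448 keV

Fractional energy loss:
(E₀ - E')/E₀ = (247.6000 - 134.6448)/247.6000
= 112.9552/247.6000
= 0.4562
= 45.62%

(Intermediate values are shown rounded; full precision is carried through to the final answer.)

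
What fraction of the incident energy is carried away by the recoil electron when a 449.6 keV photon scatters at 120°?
0.5689 (or 56.89%)

Calculate initial and final photon energies:

Initial: E₀ = 449.6 keV → λ₀ = 2.7577 pm
Compton shift: Δλ = 3.6395 pm
Final wavelength: λ' = 6.3971 pm
Final energy: E' = 193.8125 keV

Fractional energy loss:
(E₀ - E')/E₀ = (449.6000 - 193.8125)/449.6000
= 255.7875/449.6000
= 0.5689
= 56.89%

(Intermediate values are shown rounded; full precision is carried through to the final answer.)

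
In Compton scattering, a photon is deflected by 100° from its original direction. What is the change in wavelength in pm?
2.8476 pm

Using the Compton scattering formula:
Δλ = λ_C(1 - cos θ)

where λ_C = h/(m_e·c) ≈ 2.4263 pm is the Compton wavelength of an electron.

For θ = 100°:
cos(100°) = -0.1736
1 - cos(100°) = 1.1736

Δλ = 2.4263 × 1.1736
Δλ = 2.8476 pm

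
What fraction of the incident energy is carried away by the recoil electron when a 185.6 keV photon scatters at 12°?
0.0079 (or 0.79%)

Calculate initial and final photon energies:

Initial: E₀ = 185.6 keV → λ₀ = 6.6802 pm
Compton shift: Δλ = 0.0530 pm
Final wavelength: λ' = 6.7332 pm
Final energy: E' = 184.1385 keV

Fractional energy loss:
(E₀ - E')/E₀ = (185.6000 - 184.1385)/185.6000
= 1.4615/185.6000
= 0.0079
= 0.79%

(Intermediate values are shown rounded; full precision is carried through to the final answer.)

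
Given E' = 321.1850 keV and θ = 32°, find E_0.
355.1000 keV

Convert final energy to wavelength (hc ≈ 1239.842 keV·pm):
λ' = hc/E' = 1239.842 / 321.1850 = 3.8602 pm

Calculate the Compton shift:
Δλ = λ_C(1 - cos(32°))
Δλ = 2.4263 × (1 - cos(32°))
Δλ = 0.3687 pm

Initial wavelength:
λ = λ' - Δλ = 3.8602 - 0.3687 = 3.4915 pm

Initial energy:
E = hc/λ = 1239.842 / 3.4915 = 355.1000 keV

(Intermediate values are shown rounded; full precision is carried through to the final answer.)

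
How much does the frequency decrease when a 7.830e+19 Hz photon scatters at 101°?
3.368e+19 Hz (decrease)

Convert frequency to wavelength (c = 299792458 m/s):
λ₀ = c/f₀ = 299792458/7.830e+19 = 3.8287670e-12 m = 3.8288 pm

Calculate Compton shift:
Δλ = λ_C(1 - cos(101°)) = 2.8893 pm

Final wavelength:
λ' = λ₀ + Δλ = 3.8288 + 2.8893 = 6.7180 pm

Final frequency:
f' = c/λ' = 299792458/6.7180391e-12 = 4.4624995e+19 Hz

Frequency shift (decrease):
Δf = f₀ - f' = 7.830e+19 - 4.4624995e+19 = 3.368e+19 Hz

(Intermediate values are shown rounded; full precision is carried through to the final answer.)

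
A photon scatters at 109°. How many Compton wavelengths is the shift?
1.3256 λ_C

The Compton shift formula is:
Δλ = λ_C(1 - cos θ)

Dividing both sides by λ_C:
Δλ/λ_C = 1 - cos θ

For θ = 109°:
Δλ/λ_C = 1 - cos(109°)
Δλ/λ_C = 1 - -0.3256
Δλ/λ_C = 1.3256

This means the shift is 1.3256 × λ_C = 3.2162 pm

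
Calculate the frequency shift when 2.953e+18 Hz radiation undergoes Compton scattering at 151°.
1.266e+17 Hz (decrease)

Convert frequency to wavelength (c = 299792458 m/s):
λ₀ = c/f₀ = 299792458/2.953e+18 = 1.0152132e-10 m = 101.5213 pm

Calculate Compton shift:
Δλ = λ_C(1 - cos(151°)) = 4.5484 pm

Final wavelength:
λ' = λ₀ + Δλ = 101.5213 + 4.5484 = 106.0697 pm

Final frequency:
f' = c/λ' = 299792458/1.0606973e-10 = 2.8263715e+18 Hz

Frequency shift (decrease):
Δf = f₀ - f' = 2.953e+18 - 2.8263715e+18 = 1.266e+17 Hz

(Intermediate values are shown rounded; full precision is carried through to the final answer.)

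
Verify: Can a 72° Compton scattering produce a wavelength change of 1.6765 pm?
Yes, consistent

Calculate the expected shift for θ = 72°:

Δλ_expected = λ_C(1 - cos(72°))
Δλ_expected = 2.4263 × (1 - cos(72°))
Δλ_expected = 2.4263 × 0.6910
Δλ_expected = 1.6765 pm

Given shift: 1.6765 pm
Expected shift: 1.6765 pm
Difference: 0.0000 pm

The values match. This is consistent with Compton scattering at the stated angle.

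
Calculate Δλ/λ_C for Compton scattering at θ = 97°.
1.1219 λ_C

The Compton shift formula is:
Δλ = λ_C(1 - cos θ)

Dividing both sides by λ_C:
Δλ/λ_C = 1 - cos θ

For θ = 97°:
Δλ/λ_C = 1 - cos(97°)
Δλ/λ_C = 1 - -0.1219
Δλ/λ_C = 1.1219

This means the shift is 1.1219 × λ_C = 2.7220 pm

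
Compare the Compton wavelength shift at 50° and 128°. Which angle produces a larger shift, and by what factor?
128° produces the larger shift by a factor of 4.523

Calculate both shifts using Δλ = λ_C(1 - cos θ):

For θ₁ = 50°:
Δλ₁ = 2.4263 × (1 - cos(50°))
Δλ₁ = 2.4263 × 0.3572
Δλ₁ = 0.8667 pm

For θ₂ = 128°:
Δλ₂ = 2.4263 × (1 - cos(128°))
Δλ₂ = 2.4263 × 1.6157
Δλ₂ = 3.9201 pm

The 128° angle produces the larger shift.
Ratio: 3.9201/0.8667 = 4.523

(Intermediate values are shown rounded; full precision is carried through to the final answer.)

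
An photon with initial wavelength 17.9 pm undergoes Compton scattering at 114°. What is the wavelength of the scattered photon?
21.3132 pm

Using the Compton scattering formula:
λ' = λ + Δλ = λ + λ_C(1 - cos θ)

Given:
- Initial wavelength λ = 17.9 pm
- Scattering angle θ = 114°
- Compton wavelength λ_C ≈ 2.4263 pm

Calculate the shift:
Δλ = 2.4263 × (1 - cos(114°))
Δλ = 2.4263 × 1.4067
Δλ = 3.4132 pm

Final wavelength:
λ' = 17.9 + 3.4132 = 21.3132 pm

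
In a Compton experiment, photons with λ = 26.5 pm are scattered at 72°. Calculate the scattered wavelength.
28.1765 pm

Using the Compton scattering formula:
λ' = λ + Δλ = λ + λ_C(1 - cos θ)

Given:
- Initial wavelength λ = 26.5 pm
- Scattering angle θ = 72°
- Compton wavelength λ_C ≈ 2.4263 pm

Calculate the shift:
Δλ = 2.4263 × (1 - cos(72°))
Δλ = 2.4263 × 0.6910
Δλ = 1.6765 pm

Final wavelength:
λ' = 26.5 + 1.6765 = 28.1765 pm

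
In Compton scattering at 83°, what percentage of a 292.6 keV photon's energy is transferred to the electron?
0.3346 (or 33.46%)

Calculate initial and final photon energies:

Initial: E₀ = 292.6 keV → λ₀ = 4.2373 pm
Compton shift: Δλ = 2.1306 pm
Final wavelength: λ' = 6.3679 pm
Final energy: E' = 194.7005 keV

Fractional energy loss:
(E₀ - E')/E₀ = (292.6000 - 194.7005)/292.6000
= 97.8995/292.6000
= 0.3346
= 33.46%

(Intermediate values are shown rounded; full precision is carried through to the final answer.)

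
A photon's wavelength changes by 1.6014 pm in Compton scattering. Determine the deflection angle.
70.12°

From the Compton formula Δλ = λ_C(1 - cos θ), we can solve for θ:

cos θ = 1 - Δλ/λ_C

Given:
- Δλ = 1.6014 pm
- λ_C = h/(m_e·c) ≈ 2.42631024 pm

cos θ = 1 - 1.6014/2.42631024
cos θ = 1 - 0.660015
cos θ = 0.339985

θ = arccos(0.339985)
θ = 70.12°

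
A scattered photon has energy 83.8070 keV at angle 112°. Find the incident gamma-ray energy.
108.2001 keV

Convert final energy to wavelength (hc ≈ 1239.842 keV·pm):
λ' = hc/E' = 1239.842 / 83.8070 = 14.7940 pm

Calculate the Compton shift:
Δλ = λ_C(1 - cos(112°))
Δλ = 2.4263 × (1 - cos(112°))
Δλ = 3.3352 pm

Initial wavelength:
λ = λ' - Δλ = 14.7940 - 3.3352 = 11.4588 pm

Initial energy:
E = hc/λ = 1239.842 / 11.4588 = 108.2001 keV

(Intermediate values are shown rounded; full precision is carried through to the final answer.)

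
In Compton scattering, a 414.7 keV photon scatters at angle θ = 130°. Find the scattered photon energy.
177.7387 keV

First convert energy to wavelength:
λ = hc/E, with hc ≈ 1239.842 keV·pm (i.e. 1239.842 eV·nm)

For E = 414.7 keV = 414700 eV:
λ = 1239.842 keV·pm / 414.7 keV
λ = 2.9897 pm

Calculate the Compton shift:
Δλ = λ_C(1 - cos(130°)) = 2.4263 × 1.6428
Δλ = 3.9859 pm

Final wavelength:
λ' = 2.9897 + 3.9859 = 6.9756 pm

Final energy:
E' = hc/λ' = 1239.842 / 6.9756 = 177.7387 keV

(Intermediate values are shown rounded; full precision is carried through to the final answer.)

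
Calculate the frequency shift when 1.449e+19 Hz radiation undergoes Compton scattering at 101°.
1.776e+18 Hz (decrease)

Convert frequency to wavelength (c = 299792458 m/s):
λ₀ = c/f₀ = 299792458/1.449e+19 = 2.0689611e-11 m = 20.6896 pm

Calculate Compton shift:
Δλ = λ_C(1 - cos(101°)) = 2.8893 pm

Final wavelength:
λ' = λ₀ + Δλ = 20.6896 + 2.8893 = 23.5789 pm

Final frequency:
f' = c/λ' = 299792458/2.3578883e-11 = 1.2714447e+19 Hz

Frequency shift (decrease):
Δf = f₀ - f' = 1.449e+19 - 1.2714447e+19 = 1.776e+18 Hz

(Intermediate values are shown rounded; full precision is carried through to the final answer.)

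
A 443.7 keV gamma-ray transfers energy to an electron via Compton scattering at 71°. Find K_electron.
163.8705 keV

By energy conservation: K_e = E_initial - E_final

First find the scattered photon energy:
Initial wavelength: λ = hc/E = 2.7943 pm
Compton shift: Δλ = λ_C(1 - cos(71°)) = 1.6364 pm
Final wavelength: λ' = 2.7943 + 1.6364 = 4.4307 pm
Final photon energy: E' = hc/λ' = 279.8295 keV

Electron kinetic energy:
K_e = E - E' = 443.7000 - 279.8295 = 163.8705 keV

(Intermediate values are shown rounded; full precision is carried through to the final answer.)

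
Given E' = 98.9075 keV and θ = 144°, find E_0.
152.2001 keV

Convert final energy to wavelength (hc ≈ 1239.842 keV·pm):
λ' = hc/E' = 1239.842 / 98.9075 = 12.5354 pm

Calculate the Compton shift:
Δλ = λ_C(1 - cos(144°))
Δλ = 2.4263 × (1 - cos(144°))
Δλ = 4.3892 pm

Initial wavelength:
λ = λ' - Δλ = 12.5354 - 4.3892 = 8.1461 pm

Initial energy:
E = hc/λ = 1239.842 / 8.1461 = 152.2001 keV

(Intermediate values are shown rounded; full precision is carried through to the final answer.)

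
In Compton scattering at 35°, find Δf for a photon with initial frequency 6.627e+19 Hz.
5.860e+18 Hz (decrease)

Convert frequency to wavelength (c = 299792458 m/s):
λ₀ = c/f₀ = 299792458/6.627e+19 = 4.5238035e-12 m = 4.5238 pm

Calculate Compton shift:
Δλ = λ_C(1 - cos(35°)) = 0.4388 pm

Final wavelength:
λ' = λ₀ + Δλ = 4.5238 + 0.4388 = 4.9626 pm

Final frequency:
f' = c/λ' = 299792458/4.9625967e-12 = 6.0410401e+19 Hz

Frequency shift (decrease):
Δf = f₀ - f' = 6.627e+19 - 6.0410401e+19 = 5.860e+18 Hz

(Intermediate values are shown rounded; full precision is carried through to the final answer.)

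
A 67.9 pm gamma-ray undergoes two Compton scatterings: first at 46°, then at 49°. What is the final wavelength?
69.4754 pm

Apply Compton shift twice:

First scattering at θ₁ = 46°:
Δλ₁ = λ_C(1 - cos(46°))
Δλ₁ = 2.4263 × 0.3053
Δλ₁ = 0.7409 pm

After first scattering:
λ₁ = 67.9 + 0.7409 = 68.6409 pm

Second scattering at θ₂ = 49°:
Δλ₂ = λ_C(1 - cos(49°))
Δλ₂ = 2.4263 × 0.3439
Δλ₂ = 0.8345 pm

Final wavelength:
λ₂ = 68.6409 + 0.8345 = 69.4754 pm

Total shift: Δλ_total = 0.7409 + 0.8345 = 1.5754 pm

(Intermediate values are shown rounded; full precision is carried through to the final answer.)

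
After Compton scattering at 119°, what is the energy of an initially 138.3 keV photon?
98.6548 keV

First convert energy to wavelength:
λ = hc/E, with hc ≈ 1239.842 keV·pm (i.e. 1239.842 eV·nm)

For E = 138.3 keV = 138300 eV:
λ = 1239.842 keV·pm / 138.3 keV
λ = 8.9649 pm

Calculate the Compton shift:
Δλ = λ_C(1 - cos(119°)) = 2.4263 × 1.4848
Δλ = 3.6026 pm

Final wavelength:
λ' = 8.9649 + 3.6026 = 12.5675 pm

Final energy:
E' = hc/λ' = 1239.842 / 12.5675 = 98.6548 keV

(Intermediate values are shown rounded; full precision is carried through to the final answer.)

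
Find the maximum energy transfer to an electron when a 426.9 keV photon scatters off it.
267.0629 keV

Maximum energy transfer occurs at θ = 180° (backscattering).

Initial photon: E₀ = 426.9 keV → λ₀ = 2.9043 pm

Maximum Compton shift (at 180°):
Δλ_max = 2λ_C = 2 × 2.4263 = 4.8526 pm

Final wavelength:
λ' = 2.9043 + 4.8526 = 7.7569 pm

Minimum photon energy (maximum energy to electron):
E'_min = hc/λ' = 159.8371 keV

Maximum electron kinetic energy:
K_max = E₀ - E'_min = 426.9000 - 159.8371 = 267.0629 keV

(Intermediate values are shown rounded; full precision is carried through to the final answer.)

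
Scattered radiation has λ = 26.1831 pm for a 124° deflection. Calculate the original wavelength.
22.4000 pm

From λ' = λ + Δλ, we have λ = λ' - Δλ

First calculate the Compton shift:
Δλ = λ_C(1 - cos θ)
Δλ = 2.4263 × (1 - cos(124°))
Δλ = 2.4263 × 1.5592
Δλ = 3.7831 pm

Initial wavelength:
λ = λ' - Δλ
λ = 26.1831 - 3.7831
λ = 22.4000 pm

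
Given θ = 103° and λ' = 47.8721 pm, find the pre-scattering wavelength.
44.9000 pm

From λ' = λ + Δλ, we have λ = λ' - Δλ

First calculate the Compton shift:
Δλ = λ_C(1 - cos θ)
Δλ = 2.4263 × (1 - cos(103°))
Δλ = 2.4263 × 1.2250
Δλ = 2.9721 pm

Initial wavelength:
λ = λ' - Δλ
λ = 47.8721 - 2.9721
λ = 44.9000 pm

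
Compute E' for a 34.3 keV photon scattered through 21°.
34.1478 keV

First convert energy to wavelength:
λ = hc/E, with hc ≈ 1239.842 keV·pm (i.e. 1239.842 eV·nm)

For E = 34.3 keV = 34300 eV:
λ = 1239.842 keV·pm / 34.3 keV
λ = 36.1470 pm

Calculate the Compton shift:
Δλ = λ_C(1 - cos(21°)) = 2.4263 × 0.0664
Δλ = 0.1612 pm

Final wavelength:
λ' = 36.1470 + 0.1612 = 36.3082 pm

Final energy:
E' = hc/λ' = 1239.842 / 36.3082 = 34.1478 keV

(Intermediate values are shown rounded; full precision is carried through to the final answer.)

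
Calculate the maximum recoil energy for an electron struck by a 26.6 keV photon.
2.5082 keV

Maximum energy transfer occurs at θ = 180° (backscattering).

Initial photon: E₀ = 26.6 keV → λ₀ = 46.6106 pm

Maximum Compton shift (at 180°):
Δλ_max = 2λ_C = 2 × 2.4263 = 4.8526 pm

Final wavelength:
λ' = 46.6106 + 4.8526 = 51.4632 pm

Minimum photon energy (maximum energy to electron):
E'_min = hc/λ' = 24.0918 keV

Maximum electron kinetic energy:
K_max = E₀ - E'_min = 26.6000 - 24.0918 = 2.5082 keV

(Intermediate values are shown rounded; full precision is carried through to the final answer.)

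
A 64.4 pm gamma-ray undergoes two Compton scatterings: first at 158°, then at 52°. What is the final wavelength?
70.0085 pm

Apply Compton shift twice:

First scattering at θ₁ = 158°:
Δλ₁ = λ_C(1 - cos(158°))
Δλ₁ = 2.4263 × 1.9272
Δλ₁ = 4.6759 pm

After first scattering:
λ₁ = 64.4 + 4.6759 = 69.0759 pm

Second scattering at θ₂ = 52°:
Δλ₂ = λ_C(1 - cos(52°))
Δλ₂ = 2.4263 × 0.3843
Δλ₂ = 0.9325 pm

Final wavelength:
λ₂ = 69.0759 + 0.9325 = 70.0085 pm

Total shift: Δλ_total = 4.6759 + 0.9325 = 5.6085 pm

(Intermediate values are shown rounded; full precision is carried through to the final answer.)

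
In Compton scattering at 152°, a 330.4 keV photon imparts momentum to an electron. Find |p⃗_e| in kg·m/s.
2.4970e-22 kg·m/s

The electron is initially at rest, so by conservation of momentum:
p⃗_e = p⃗₀ − p⃗'  (incident photon momentum minus scattered photon momentum)

Photon momentum magnitudes (p = h/λ = E/c):
λ₀ = hc/E₀ = 3.7525 pm → p₀ = h/λ₀ = 1.7658e-22 kg·m/s
Δλ = λ_C(1 − cos 152°) = 4.5686 pm
λ' = 8.3212 pm → p' = h/λ' = 7.9629e-23 kg·m/s

The scattered photon makes angle θ = 152° with the incident direction, so by the law of cosines:
|p⃗_e|² = p₀² + p'² − 2p₀p'cos θ
|p⃗_e|² = (1.7658e-22)² + (7.9629e-23)² − 2·1.7658e-22·7.9629e-23·cos(152°)
|p⃗_e| = 2.4970e-22 kg·m/s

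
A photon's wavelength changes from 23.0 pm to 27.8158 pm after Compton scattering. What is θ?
170.01°

First find the wavelength shift:
Δλ = λ' - λ = 27.8158 - 23.0 = 4.8158 pm

Using Δλ = λ_C(1 - cos θ), with λ_C = h/(m_e·c) ≈ 2.42631024 pm:
cos θ = 1 - Δλ/λ_C
cos θ = 1 - 4.8158/2.42631024
cos θ = -0.984825

θ = arccos(-0.984825)
θ = 170.01°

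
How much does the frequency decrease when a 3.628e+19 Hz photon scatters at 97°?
8.990e+18 Hz (decrease)

Convert frequency to wavelength (c = 299792458 m/s):
λ₀ = c/f₀ = 299792458/3.628e+19 = 8.2632982e-12 m = 8.2633 pm

Calculate Compton shift:
Δλ = λ_C(1 - cos(97°)) = 2.7220 pm

Final wavelength:
λ' = λ₀ + Δλ = 8.2633 + 2.7220 = 10.9853 pm

Final frequency:
f' = c/λ' = 299792458/1.0985301e-11 = 2.7290327e+19 Hz

Frequency shift (decrease):
Δf = f₀ - f' = 3.628e+19 - 2.7290327e+19 = 8.990e+18 Hz

(Intermediate values are shown rounded; full precision is carried through to the final answer.)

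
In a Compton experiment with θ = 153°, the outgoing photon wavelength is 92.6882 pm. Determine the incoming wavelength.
88.1000 pm

From λ' = λ + Δλ, we have λ = λ' - Δλ

First calculate the Compton shift:
Δλ = λ_C(1 - cos θ)
Δλ = 2.4263 × (1 - cos(153°))
Δλ = 2.4263 × 1.8910
Δλ = 4.5882 pm

Initial wavelength:
λ = λ' - Δλ
λ = 92.6882 - 4.5882
λ = 88.1000 pm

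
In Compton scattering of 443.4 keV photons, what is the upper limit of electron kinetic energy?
281.3045 keV

Maximum energy transfer occurs at θ = 180° (backscattering).

Initial photon: E₀ = 443.4 keV → λ₀ = 2.7962 pm

Maximum Compton shift (at 180°):
Δλ_max = 2λ_C = 2 × 2.4263 = 4.8526 pm

Final wavelength:
λ' = 2.7962 + 4.8526 = 7.6488 pm

Minimum photon energy (maximum energy to electron):
E'_min = hc/λ' = 162.0955 keV

Maximum electron kinetic energy:
K_max = E₀ - E'_min = 443.4000 - 162.0955 = 281.3045 keV

(Intermediate values are shown rounded; full precision is carried through to the final answer.)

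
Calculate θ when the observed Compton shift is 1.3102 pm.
62.61°

From the Compton formula Δλ = λ_C(1 - cos θ), we can solve for θ:

cos θ = 1 - Δλ/λ_C

Given:
- Δλ = 1.3102 pm
- λ_C = h/(m_e·c) ≈ 2.42631024 pm

cos θ = 1 - 1.3102/2.42631024
cos θ = 1 - 0.539997
cos θ = 0.460003

θ = arccos(0.460003)
θ = 62.61°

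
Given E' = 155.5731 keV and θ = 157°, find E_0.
374.6003 keV

Convert final energy to wavelength (hc ≈ 1239.842 keV·pm):
λ' = hc/E' = 1239.842 / 155.5731 = 7.9695 pm

Calculate the Compton shift:
Δλ = λ_C(1 - cos(157°))
Δλ = 2.4263 × (1 - cos(157°))
Δλ = 4.6597 pm

Initial wavelength:
λ = λ' - Δλ = 7.9695 - 4.6597 = 3.3098 pm

Initial energy:
E = hc/λ = 1239.842 / 3.3098 = 374.6003 keV

(Intermediate values are shown rounded; full precision is carried through to the final answer.)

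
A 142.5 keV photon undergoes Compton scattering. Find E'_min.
91.4792 keV (at θ = 180°)

The scattered photon has minimum energy when its wavelength is maximum, i.e., when the Compton shift Δλ = λ_C(1 − cos θ) is maximum. This occurs at θ = 180° (backscattering), giving Δλ_max = 2λ_C = 4.8526 pm.

Initial wavelength: λ₀ = hc/E₀ = 8.7006 pm
Maximum final wavelength: λ'_max = λ₀ + 2λ_C = 8.7006 + 4.8526 = 13.5533 pm
Minimum final energy: E'_min = hc/λ'_max = 91.4792 keV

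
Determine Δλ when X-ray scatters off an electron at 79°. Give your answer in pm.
1.9633 pm

Using the Compton scattering formula:
Δλ = λ_C(1 - cos θ)

where λ_C = h/(m_e·c) ≈ 2.4263 pm is the Compton wavelength of an electron.

For θ = 79°:
cos(79°) = 0.1908
1 - cos(79°) = 0.8092

Δλ = 2.4263 × 0.8092
Δλ = 1.9633 pm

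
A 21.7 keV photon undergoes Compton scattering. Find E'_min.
20.0013 keV (at θ = 180°)

The scattered photon has minimum energy when its wavelength is maximum, i.e., when the Compton shift Δλ = λ_C(1 − cos θ) is maximum. This occurs at θ = 180° (backscattering), giving Δλ_max = 2λ_C = 4.8526 pm.

Initial wavelength: λ₀ = hc/E₀ = 57.1356 pm
Maximum final wavelength: λ'_max = λ₀ + 2λ_C = 57.1356 + 4.8526 = 61.9882 pm
Minimum final energy: E'_min = hc/λ'_max = 20.0013 keV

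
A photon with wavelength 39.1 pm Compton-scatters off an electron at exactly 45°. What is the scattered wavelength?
39.8106 pm

Using the Compton formula: λ' = λ + λ_C(1 − cos θ)

For θ = 45°, cos θ = √2/2 (exact) ≈ 0.7071, so:
1 − cos 45° = 1 − (√2/2) ≈ 0.2929

Δλ = λ_C × 0.2929 = 2.4263 × 0.2929 = 0.7106 pm

λ' = 39.1 + 0.7106 = 39.8106 pm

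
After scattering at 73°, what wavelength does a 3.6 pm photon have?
5.3169 pm

Using the Compton scattering formula:
λ' = λ + Δλ = λ + λ_C(1 - cos θ)

Given:
- Initial wavelength λ = 3.6 pm
- Scattering angle θ = 73°
- Compton wavelength λ_C ≈ 2.4263 pm

Calculate the shift:
Δλ = 2.4263 × (1 - cos(73°))
Δλ = 2.4263 × 0.7076
Δλ = 1.7169 pm

Final wavelength:
λ' = 3.6 + 1.7169 = 5.3169 pm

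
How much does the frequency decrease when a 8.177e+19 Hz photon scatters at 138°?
4.380e+19 Hz (decrease)

Convert frequency to wavelength (c = 299792458 m/s):
λ₀ = c/f₀ = 299792458/8.177e+19 = 3.6662891e-12 m = 3.6663 pm

Calculate Compton shift:
Δλ = λ_C(1 - cos(138°)) = 4.2294 pm

Final wavelength:
λ' = λ₀ + Δλ = 3.6663 + 4.2294 = 7.8957 pm

Final frequency:
f' = c/λ' = 299792458/7.8956992e-12 = 3.7969083e+19 Hz

Frequency shift (decrease):
Δf = f₀ - f' = 8.177e+19 - 3.7969083e+19 = 4.380e+19 Hz

(Intermediate values are shown rounded; full precision is carried through to the final answer.)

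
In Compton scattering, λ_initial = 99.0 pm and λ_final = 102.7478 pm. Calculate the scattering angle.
123.00°

First find the wavelength shift:
Δλ = λ' - λ = 102.7478 - 99.0 = 3.7478 pm

Using Δλ = λ_C(1 - cos θ), with λ_C = h/(m_e·c) ≈ 2.42631024 pm:
cos θ = 1 - Δλ/λ_C
cos θ = 1 - 3.7478/2.42631024
cos θ = -0.544650

θ = arccos(-0.544650)
θ = 123.00°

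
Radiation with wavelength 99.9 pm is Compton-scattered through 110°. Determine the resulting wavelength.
103.1562 pm

Using the Compton scattering formula:
λ' = λ + Δλ = λ + λ_C(1 - cos θ)

Given:
- Initial wavelength λ = 99.9 pm
- Scattering angle θ = 110°
- Compton wavelength λ_C ≈ 2.4263 pm

Calculate the shift:
Δλ = 2.4263 × (1 - cos(110°))
Δλ = 2.4263 × 1.3420
Δλ = 3.2562 pm

Final wavelength:
λ' = 99.9 + 3.2562 = 103.1562 pm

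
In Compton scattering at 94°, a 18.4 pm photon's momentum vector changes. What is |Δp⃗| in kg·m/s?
4.9511e-23 kg·m/s

Photon momentum magnitude is p = h/λ.

Initial momentum:
p₀ = h/λ = 6.6261e-34/1.8400e-11 = 3.6011e-23 kg·m/s

After scattering:
λ' = λ + Δλ = 18.4 + 2.5956 = 20.9956 pm
p' = h/λ' = 6.6261e-34/2.0996e-11 = 3.1559e-23 kg·m/s

Momentum is a vector; the scattered photon's direction makes angle θ = 94° with the incident direction. The magnitude of the vector change Δp⃗ = p⃗₀ − p⃗' is found from the law of cosines:
|Δp⃗|² = p₀² + p'² − 2p₀p'cos θ
|Δp⃗|² = (3.6011e-23)² + (3.1559e-23)² − 2·3.6011e-23·3.1559e-23·cos(94°)
|Δp⃗| = 4.9511e-23 kg·m/s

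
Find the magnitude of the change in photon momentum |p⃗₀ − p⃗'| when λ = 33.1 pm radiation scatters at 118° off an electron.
3.2665e-23 kg·m/s

Photon momentum magnitude is p = h/λ.

Initial momentum:
p₀ = h/λ = 6.6261e-34/3.3100e-11 = 2.0018e-23 kg·m/s

After scattering:
λ' = λ + Δλ = 33.1 + 3.5654 = 36.6654 pm
p' = h/λ' = 6.6261e-34/3.6665e-11 = 1.8072e-23 kg·m/s

Momentum is a vector; the scattered photon's direction makes angle θ = 118° with the incident direction. The magnitude of the vector change Δp⃗ = p⃗₀ − p⃗' is found from the law of cosines:
|Δp⃗|² = p₀² + p'² − 2p₀p'cos θ
|Δp⃗|² = (2.0018e-23)² + (1.8072e-23)² − 2·2.0018e-23·1.8072e-23·cos(118°)
|Δp⃗| = 3.2665e-23 kg·m/s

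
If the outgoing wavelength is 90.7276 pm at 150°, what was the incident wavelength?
86.2000 pm

From λ' = λ + Δλ, we have λ = λ' - Δλ

First calculate the Compton shift:
Δλ = λ_C(1 - cos θ)
Δλ = 2.4263 × (1 - cos(150°))
Δλ = 2.4263 × 1.8660
Δλ = 4.5276 pm

Initial wavelength:
λ = λ' - Δλ
λ = 90.7276 - 4.5276
λ = 86.2000 pm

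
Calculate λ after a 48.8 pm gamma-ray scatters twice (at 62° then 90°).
52.5135 pm

Apply Compton shift twice:

First scattering at θ₁ = 62°:
Δλ₁ = λ_C(1 - cos(62°))
Δλ₁ = 2.4263 × 0.5305
Δλ₁ = 1.2872 pm

After first scattering:
λ₁ = 48.8 + 1.2872 = 50.0872 pm

Second scattering at θ₂ = 90°:
Δλ₂ = λ_C(1 - cos(90°))
Δλ₂ = 2.4263 × 1.0000
Δλ₂ = 2.4263 pm

Final wavelength:
λ₂ = 50.0872 + 2.4263 = 52.5135 pm

Total shift: Δλ_total = 1.2872 + 2.4263 = 3.7135 pm

(Intermediate values are shown rounded; full precision is carried through to the final answer.)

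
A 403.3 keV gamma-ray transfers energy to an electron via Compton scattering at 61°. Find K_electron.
116.5819 keV

By energy conservation: K_e = E_initial - E_final

First find the scattered photon energy:
Initial wavelength: λ = hc/E = 3.0742 pm
Compton shift: Δλ = λ_C(1 - cos(61°)) = 1.2500 pm
Final wavelength: λ' = 3.0742 + 1.2500 = 4.3243 pm
Final photon energy: E' = hc/λ' = 286.7181 keV

Electron kinetic energy:
K_e = E - E' = 403.3000 - 286.7181 = 116.5819 keV

(Intermediate values are shown rounded; full precision is carried through to the final answer.)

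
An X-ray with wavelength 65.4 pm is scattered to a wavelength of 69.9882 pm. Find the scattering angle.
153.00°

First find the wavelength shift:
Δλ = λ' - λ = 69.9882 - 65.4 = 4.5882 pm

Using Δλ = λ_C(1 - cos θ), with λ_C = h/(m_e·c) ≈ 2.42631024 pm:
cos θ = 1 - Δλ/λ_C
cos θ = 1 - 4.5882/2.42631024
cos θ = -0.891020

θ = arccos(-0.891020)
θ = 153.00°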